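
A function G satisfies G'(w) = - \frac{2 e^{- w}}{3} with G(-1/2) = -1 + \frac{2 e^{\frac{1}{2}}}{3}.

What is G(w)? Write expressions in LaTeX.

Any candidate G(w) must reproduce the stated G'(w) exactly.
A general antiderivative is \frac{2 e^{- w}}{3} + C.
The condition gives C = -1 + \frac{2 e^{\frac{1}{2}}}{3} - (\frac{2 e^{\frac{1}{2}}}{3}) = -1.
So G(w) = -1 + \frac{2 e^{- w}}{3}.
Check: d/dw[-1 + \frac{2 e^{- w}}{3}] = - \frac{2 e^{- w}}{3} = G'(w).

G(w) = -1 + \frac{2 e^{- w}}{3}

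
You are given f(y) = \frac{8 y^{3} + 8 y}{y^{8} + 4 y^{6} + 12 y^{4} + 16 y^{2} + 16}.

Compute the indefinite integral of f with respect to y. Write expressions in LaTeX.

The substitution u = y^{4} + 2 y^{2} + 4 works: f is exactly (dF/du)*(du/dy) for that inner function.
Check: d/dy[- \frac{2}{y^{4} + 2 y^{2} + 4}] = \frac{8 y^{3} + 8 y}{y^{8} + 4 y^{6} + 12 y^{4} + 16 y^{2} + 16} = f(y).

F(y) = - \frac{2}{y^{4} + 2 y^{2} + 4} + C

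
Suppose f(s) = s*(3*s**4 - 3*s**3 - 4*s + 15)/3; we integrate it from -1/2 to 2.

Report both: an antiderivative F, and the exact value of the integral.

An antiderivative F(s) passes only if d/ds[F] lands on f(s) exactly.
F(s) = s**6/6 - s**5/5 - 4*s**3/9 + 5*s**2/2 is an antiderivative of f.
Check: d/ds[s**6/6 - s**5/5 - 4*s**3/9 + 5*s**2/2] = s**5 - s**4 - 4*s**2/3 + 5*s, which equals f(s).
F(2) = 482/45; F(-1/2) = 3971/5760.
Integral = F(2) - F(-1/2) = 11545/1152.

Antiderivative: F(s) = s**6/6 - s**5/5 - 4*s**3/9 + 5*s**2/2; value = 11545/1152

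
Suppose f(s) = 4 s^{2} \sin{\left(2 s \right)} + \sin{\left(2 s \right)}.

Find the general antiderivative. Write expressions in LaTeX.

F(s) = \frac{- 4 s^{2} \cos{\left(2 s \right)} + 4 s \sin{\left(2 s \right)} + \cos{\left(2 s \right)}}{2} + C

Integrate term by term and add the pieces.
Check: d/ds[\frac{- 4 s^{2} \cos{\left(2 s \right)} + 4 s \sin{\left(2 s \right)} + \cos{\left(2 s \right)}}{2}] = 4 s^{2} \sin{\left(2 s \right)} + \sin{\left(2 s \right)} = f(s).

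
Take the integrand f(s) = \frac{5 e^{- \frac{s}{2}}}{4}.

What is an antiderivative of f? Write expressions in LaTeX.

An antiderivative is F(s) = - \frac{5 e^{- \frac{s}{2}}}{2}.

An antiderivative F(s) passes only if d/ds[F] lands on f(s) exactly.
Check: d/ds[- \frac{5 e^{- \frac{s}{2}}}{2}] = \frac{5 e^{- \frac{s}{2}}}{4} = f(s).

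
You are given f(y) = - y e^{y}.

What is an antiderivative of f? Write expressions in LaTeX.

An antiderivative is F(y) = - \left(y - 1\right) e^{y}.

f has the shape u'v + uv' for u = 1 - y and v = e^{y} — it is the derivative of the product u*v.
Check: d/dy[- \left(y - 1\right) e^{y}] = - y e^{y} = f(y).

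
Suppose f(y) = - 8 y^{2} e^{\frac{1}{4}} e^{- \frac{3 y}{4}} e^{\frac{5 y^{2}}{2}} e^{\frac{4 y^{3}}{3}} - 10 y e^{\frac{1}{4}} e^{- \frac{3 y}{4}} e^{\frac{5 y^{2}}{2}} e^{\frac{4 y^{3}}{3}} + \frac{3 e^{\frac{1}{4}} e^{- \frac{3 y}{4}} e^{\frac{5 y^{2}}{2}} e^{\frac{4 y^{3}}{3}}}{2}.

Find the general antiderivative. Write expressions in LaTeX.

F(y) = - 2 e^{\frac{1}{4}} e^{- \frac{3 y}{4}} e^{\frac{5 y^{2}}{2}} e^{\frac{4 y^{3}}{3}} + C

The substitution u = \frac{4 y^{3}}{3} + \frac{5 y^{2}}{2} - \frac{3 y}{4} + \frac{1}{4} works: f is exactly (dF/du)*(du/dy) for that inner function.
Check: d/dy[- 2 e^{\frac{1}{4}} e^{- \frac{3 y}{4}} e^{\frac{5 y^{2}}{2}} e^{\frac{4 y^{3}}{3}}] = \frac{\left(- 16 y^{2} e^{\frac{1}{4}} e^{\frac{5 y^{2}}{2}} e^{\frac{4 y^{3}}{3}} - 20 y e^{\frac{1}{4}} e^{\frac{5 y^{2}}{2}} e^{\frac{4 y^{3}}{3}} + 3 e^{\frac{1}{4}} e^{\frac{5 y^{2}}{2}} e^{\frac{4 y^{3}}{3}}\right) e^{- \frac{3 y}{4}}}{2}, which equals f(y).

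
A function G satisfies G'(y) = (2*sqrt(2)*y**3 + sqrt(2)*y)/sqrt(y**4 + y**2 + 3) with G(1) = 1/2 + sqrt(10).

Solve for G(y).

G(y) = sqrt(2*y**4 + 2*y**2 + 6) + 1/2

The substitution u = 2*y**4 + 2*y**2 + 6 works: G'(y) is exactly (dG/du)*(du/dy) for that inner function.
A general antiderivative is sqrt(2*y**4 + 2*y**2 + 6) + C.
The condition gives C = 1/2 + sqrt(10) - (sqrt(10)) = 1/2.
So G(y) = sqrt(2*y**4 + 2*y**2 + 6) + 1/2.
Check: d/dy[sqrt(2*y**4 + 2*y**2 + 6) + 1/2] = (2*sqrt(2)*y**3 + sqrt(2)*y)/sqrt(y**4 + y**2 + 3) = G'(y).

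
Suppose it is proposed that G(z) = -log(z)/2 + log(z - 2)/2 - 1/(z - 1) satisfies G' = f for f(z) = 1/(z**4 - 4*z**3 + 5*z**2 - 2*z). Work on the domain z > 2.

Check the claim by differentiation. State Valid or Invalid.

d/dz[G] = (2*z**2 - 4*z + 1)/(z**4 - 4*z**3 + 5*z**2 - 2*z)
d/dz[G] - f(z) = 2/(z**2 - 2*z + 1) != 0.

Invalid: d/dz[G] - f = 2/(z**2 - 2*z + 1), which is not 0.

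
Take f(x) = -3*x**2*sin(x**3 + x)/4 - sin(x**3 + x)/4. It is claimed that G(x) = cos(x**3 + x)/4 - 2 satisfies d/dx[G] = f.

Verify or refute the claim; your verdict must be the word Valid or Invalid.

d/dx[G] = -3*x**2*sin(x**3 + x)/4 - sin(x**3 + x)/4
This equals f(x) exactly, so the claim holds.

Valid - the claim checks out under differentiation.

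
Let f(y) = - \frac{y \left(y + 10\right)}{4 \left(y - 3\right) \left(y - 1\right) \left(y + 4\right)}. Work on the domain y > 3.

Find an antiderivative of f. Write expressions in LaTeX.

An antiderivative is F(y) = - \frac{39 \log{\left(y - 3 \right)}}{56} + \frac{11 \log{\left(y - 1 \right)}}{40} + \frac{6 \log{\left(y + 4 \right)}}{35}.

The denominator factors as 4 \left(y - 3\right) \left(y - 1\right) \left(y + 4\right); partial fractions split f into directly integrable pieces: \frac{6}{35 \left(y + 4\right)} + \frac{11}{40 \left(y - 1\right)} - \frac{39}{56 \left(y - 3\right)}.
Check: d/dy[- \frac{39 \log{\left(y - 3 \right)}}{56} + \frac{11 \log{\left(y - 1 \right)}}{40} + \frac{6 \log{\left(y + 4 \right)}}{35}] = \frac{- y^{2} - 10 y}{4 y^{3} - 52 y + 48}, which equals f(y).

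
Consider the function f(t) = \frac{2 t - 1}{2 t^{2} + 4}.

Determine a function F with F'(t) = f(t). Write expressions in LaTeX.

Check any antiderivative F(t) by computing F'(t) and comparing it with f(t).
Check: d/dt[\frac{\log{\left(t^{2} + 2 \right)}}{2} - \frac{\sqrt{2} \operatorname{atan}{\left(\frac{\sqrt{2} t}{2} \right)}}{4}] = \frac{2 t - 1}{2 t^{2} + 4} = f(t).

An antiderivative is F(t) = \frac{\log{\left(t^{2} + 2 \right)}}{2} - \frac{\sqrt{2} \operatorname{atan}{\left(\frac{\sqrt{2} t}{2} \right)}}{4}.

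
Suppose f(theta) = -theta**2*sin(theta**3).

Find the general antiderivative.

A first test for any F(theta): its theta-derivative must equal f(theta) identically.
Check: d/dtheta[cos(theta**3)/3] = -theta**2*sin(theta**3) = f(theta).

F(theta) = cos(theta**3)/3 + C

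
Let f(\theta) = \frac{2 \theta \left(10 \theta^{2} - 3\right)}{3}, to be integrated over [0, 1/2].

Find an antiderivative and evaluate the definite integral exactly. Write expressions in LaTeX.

Antiderivative: F(\theta) = \frac{\theta^{2} \left(5 \theta^{2} - 3\right)}{3}; value = - \frac{7}{48}

Whatever form F(\theta) takes, F'(\theta) = f(\theta) is non-negotiable.
F(\theta) = \frac{\theta^{2} \left(5 \theta^{2} - 3\right)}{3} is an antiderivative of f.
Check: d/d\theta[\frac{\theta^{2} \left(5 \theta^{2} - 3\right)}{3}] = \frac{20 \theta^{3}}{3} - 2 \theta, which equals f(\theta).
F(1/2) = - \frac{7}{48}; F(0) = 0.
Integral = F(1/2) - F(0) = - \frac{7}{48}.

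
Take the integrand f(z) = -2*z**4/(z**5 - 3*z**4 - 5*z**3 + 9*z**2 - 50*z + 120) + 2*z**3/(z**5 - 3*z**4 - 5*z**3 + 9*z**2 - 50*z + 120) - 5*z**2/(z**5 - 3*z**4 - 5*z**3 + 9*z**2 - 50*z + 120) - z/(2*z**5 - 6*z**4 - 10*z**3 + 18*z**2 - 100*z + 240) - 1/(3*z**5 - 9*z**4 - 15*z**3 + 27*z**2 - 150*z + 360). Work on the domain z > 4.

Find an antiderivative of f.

An antiderivative is F(z) = -(83940*log(z - 4) - 21952*log(z - 2) + 28062*log(z + 3) + 7895*log(z**2 + 5) + 802*sqrt(5)*atan(sqrt(5)*z/5))/52920.

The denominator factors as 6*(z - 4)*(z - 2)*(z + 3)*(z**2 + 5); partial fractions split f into directly integrable pieces: -(1579*z + 401)/(5292*(z**2 + 5)) - 1559/(2940*(z + 3)) + 56/(135*(z - 2)) - 1399/(882*(z - 4)).
Check: d/dz[-(83940*log(z - 4) - 21952*log(z - 2) + 28062*log(z + 3) + 7895*log(z**2 + 5) + 802*sqrt(5)*atan(sqrt(5)*z/5))/52920] = (-12*z**4 + 12*z**3 - 30*z**2 - 3*z - 2)/(6*z**5 - 18*z**4 - 30*z**3 + 54*z**2 - 300*z + 720), which equals f(z).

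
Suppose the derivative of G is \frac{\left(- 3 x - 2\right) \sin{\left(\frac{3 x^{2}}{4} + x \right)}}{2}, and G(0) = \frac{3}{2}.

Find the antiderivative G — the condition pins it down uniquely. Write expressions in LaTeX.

G(x) = \frac{2 \cos{\left(\frac{3 x^{2}}{4} + x \right)} + 1}{2}

G'(x) matches the chain-rule pattern g'(h)*h' with inner function h(x) = \frac{3 x^{2}}{4} + x; substituting u = h(x) collapses the integral.
A general antiderivative is \cos{\left(\frac{3 x^{2}}{4} + x \right)} + C.
The condition gives C = \frac{3}{2} - (1) = \frac{1}{2}.
So G(x) = \frac{2 \cos{\left(\frac{3 x^{2}}{4} + x \right)} + 1}{2}.
Check: d/dx[\frac{2 \cos{\left(\frac{3 x^{2}}{4} + x \right)} + 1}{2}] = - \frac{3 x \sin{\left(\frac{3 x^{2}}{4} + x \right)}}{2} - \sin{\left(\frac{3 x^{2}}{4} + x \right)}, which equals G'(x).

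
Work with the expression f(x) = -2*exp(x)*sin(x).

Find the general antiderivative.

Differentiate the proposed F(x) back; it has to land on f(x) exactly.
Check: d/dx[(-sin(x) + cos(x))*exp(x)] = -2*exp(x)*sin(x) = f(x).

F(x) = (-sin(x) + cos(x))*exp(x) + C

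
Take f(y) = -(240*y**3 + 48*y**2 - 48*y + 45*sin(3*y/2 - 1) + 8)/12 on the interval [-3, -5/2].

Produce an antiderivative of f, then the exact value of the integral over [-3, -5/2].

Antiderivative: F(y) = -5*y**4 - 4*y**3/3 + 2*y**2 - 2*y/3 + 5*cos(3*y/2 - 1)/2; value = -5*cos(11/2)/2 + 5*cos(19/4)/2 + 3019/16

Any candidate F(y) must reproduce f(y) exactly when differentiated.
F(y) = -5*y**4 - 4*y**3/3 + 2*y**2 - 2*y/3 + 5*cos(3*y/2 - 1)/2 is an antiderivative of f.
Check: d/dy[-5*y**4 - 4*y**3/3 + 2*y**2 - 2*y/3 + 5*cos(3*y/2 - 1)/2] = -20*y**3 - 4*y**2 + 4*y - 15*sin(3*y/2 - 1)/4 - 2/3, which equals f(y).
F(-5/2) = -2565/16 + 5*cos(19/4)/2; F(-3) = -349 + 5*cos(11/2)/2.
Integral = F(-5/2) - F(-3) = -5*cos(11/2)/2 + 5*cos(19/4)/2 + 3019/16.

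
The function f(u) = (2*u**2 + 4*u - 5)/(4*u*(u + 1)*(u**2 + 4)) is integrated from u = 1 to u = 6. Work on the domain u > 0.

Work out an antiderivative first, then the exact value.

The denominator factors as 4*u*(u + 1)*(u**2 + 4); partial fractions split f into directly integrable pieces: -(3*u - 68)/(80*(u**2 + 4)) + 7/(20*(u + 1)) - 5/(16*u).
F(u) = (-50*log(u) + 56*log(u + 1) - 3*log(u**2 + 4) + 68*atan(u/2))/160 is an antiderivative of f.
Check: d/du[(-50*log(u) + 56*log(u + 1) - 3*log(u**2 + 4) + 68*atan(u/2))/160] = (2*u**2 + 4*u - 5)/(4*u**4 + 4*u**3 + 16*u**2 + 16*u), which equals f(u).
F(6) = -5*log(6)/16 - 3*log(40)/160 + 17*atan(3)/40 + 7*log(7)/20; F(1) = -3*log(5)/160 + 17*atan(1/2)/40 + 7*log(2)/20.
Integral = F(6) - F(1) = -5*log(6)/16 - 7*log(2)/20 - 17*atan(1/2)/40 - 3*log(40)/160 + 3*log(5)/160 + 17*atan(3)/40 + 7*log(7)/20.

Antiderivative: F(u) = (-50*log(u) + 56*log(u + 1) - 3*log(u**2 + 4) + 68*atan(u/2))/160; value = -5*log(6)/16 - 7*log(2)/20 - 17*atan(1/2)/40 - 3*log(40)/160 + 3*log(5)/160 + 17*atan(3)/40 + 7*log(7)/20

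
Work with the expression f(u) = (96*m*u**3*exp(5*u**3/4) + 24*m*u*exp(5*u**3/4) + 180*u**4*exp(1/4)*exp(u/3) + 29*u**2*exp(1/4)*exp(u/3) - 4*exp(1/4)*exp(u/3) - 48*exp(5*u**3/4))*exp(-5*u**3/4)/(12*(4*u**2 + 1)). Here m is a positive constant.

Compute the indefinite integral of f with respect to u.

A candidate is checked by its d/du: the result must match f(u).
Check: d/du[m*u**2 - exp(1/4)*exp(u/3)*exp(-5*u**3/4) - 2*atan(2*u)] = (96*m*u**3*exp(5*u**3/4) + 24*m*u*exp(5*u**3/4) + 180*u**4*exp(1/4)*exp(u/3) + 29*u**2*exp(1/4)*exp(u/3) - 4*exp(1/4)*exp(u/3) - 48*exp(5*u**3/4))/(48*u**2*exp(5*u**3/4) + 12*exp(5*u**3/4)), which equals f(u).

F(u) = m*u**2 - exp(1/4)*exp(u/3)*exp(-5*u**3/4) - 2*atan(2*u) + C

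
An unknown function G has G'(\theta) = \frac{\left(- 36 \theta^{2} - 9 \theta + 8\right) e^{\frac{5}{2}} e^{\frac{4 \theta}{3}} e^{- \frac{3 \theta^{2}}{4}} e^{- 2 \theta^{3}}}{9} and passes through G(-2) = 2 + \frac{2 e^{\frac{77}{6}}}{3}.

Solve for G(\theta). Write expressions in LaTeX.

G(\theta) = \frac{2 e^{\frac{5}{2}} e^{\frac{4 \theta}{3}} e^{- \frac{3 \theta^{2}}{4}} e^{- 2 \theta^{3}}}{3} + 2

G'(\theta) matches the chain-rule pattern g'(h)*h' with inner function h(\theta) = - 2 \theta^{3} - \frac{3 \theta^{2}}{4} + \frac{4 \theta}{3} + \frac{5}{2}; substituting u = h(\theta) collapses the integral.
A general antiderivative is \frac{2 e^{- 2 \theta^{3} - \frac{3 \theta^{2}}{4} + \frac{4 \theta}{3} + \frac{5}{2}}}{3} + C.
The condition gives C = 2 + \frac{2 e^{\frac{77}{6}}}{3} - (\frac{2 e^{\frac{77}{6}}}{3}) = 2.
So G(\theta) = \frac{2 e^{\frac{5}{2}} e^{\frac{4 \theta}{3}} e^{- \frac{3 \theta^{2}}{4}} e^{- 2 \theta^{3}}}{3} + 2.
Check: d/d\theta[\frac{2 e^{\frac{5}{2}} e^{\frac{4 \theta}{3}} e^{- \frac{3 \theta^{2}}{4}} e^{- 2 \theta^{3}}}{3} + 2] = \frac{\left(- 36 \theta^{2} e^{\frac{5}{2}} e^{\frac{4 \theta}{3}} - 9 \theta e^{\frac{5}{2}} e^{\frac{4 \theta}{3}} + 8 e^{\frac{5}{2}} e^{\frac{4 \theta}{3}}\right) e^{- \frac{3 \theta^{2}}{4}} e^{- 2 \theta^{3}}}{9}, which equals G'(\theta).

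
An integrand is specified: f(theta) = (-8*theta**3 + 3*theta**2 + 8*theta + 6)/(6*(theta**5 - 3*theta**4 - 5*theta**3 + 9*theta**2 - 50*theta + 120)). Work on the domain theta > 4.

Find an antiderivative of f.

The denominator factors as 6*(theta - 4)*(theta - 2)*(theta + 3)*(theta**2 + 5); partial fractions split f into directly integrable pieces: (193*theta - 439)/(1764*(theta**2 + 5)) + 15/(196*(theta + 3)) + 1/(18*(theta - 2)) - 71/(294*(theta - 4)).
Check: d/dtheta[-(4260*log(theta - 4) - 980*log(theta - 2) - 1350*log(theta + 3) - 965*log(theta**2 + 5) + 878*sqrt(5)*atan(sqrt(5)*theta/5))/17640] = (-8*theta**3 + 3*theta**2 + 8*theta + 6)/(6*theta**5 - 18*theta**4 - 30*theta**3 + 54*theta**2 - 300*theta + 720), which equals f(theta).

An antiderivative is F(theta) = -(4260*log(theta - 4) - 980*log(theta - 2) - 1350*log(theta + 3) - 965*log(theta**2 + 5) + 878*sqrt(5)*atan(sqrt(5)*theta/5))/17640.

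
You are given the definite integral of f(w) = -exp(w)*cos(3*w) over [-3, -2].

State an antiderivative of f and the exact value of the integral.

Antiderivative: F(w) = -3*exp(w)*sin(3*w)/10 - exp(w)*cos(3*w)/10; value = -exp(-2)*cos(6)/10 + 3*exp(-2)*sin(6)/10 - 3*exp(-3)*sin(9)/10 + exp(-3)*cos(9)/10

Whatever form F(w) takes, F'(w) = f(w) is non-negotiable.
F(w) = -3*exp(w)*sin(3*w)/10 - exp(w)*cos(3*w)/10 is an antiderivative of f.
Check: d/dw[-3*exp(w)*sin(3*w)/10 - exp(w)*cos(3*w)/10] = -exp(w)*cos(3*w) = f(w).
F(-2) = -exp(-2)*cos(6)/10 + 3*exp(-2)*sin(6)/10; F(-3) = -exp(-3)*cos(9)/10 + 3*exp(-3)*sin(9)/10.
Integral = F(-2) - F(-3) = -exp(-2)*cos(6)/10 + 3*exp(-2)*sin(6)/10 - 3*exp(-3)*sin(9)/10 + exp(-3)*cos(9)/10.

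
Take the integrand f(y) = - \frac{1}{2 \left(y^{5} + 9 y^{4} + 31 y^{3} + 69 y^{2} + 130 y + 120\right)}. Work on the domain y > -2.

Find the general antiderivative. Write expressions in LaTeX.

F(y) = \frac{- 70 \log{\left(y + 2 \right)} + 90 \log{\left(y + 3 \right)} - 30 \log{\left(y + 4 \right)} + 5 \log{\left(y^{2} + 5 \right)} + 2 \sqrt{5} \operatorname{atan}{\left(\frac{\sqrt{5} y}{5} \right)}}{2520} + C

The denominator factors as 2 \left(y + 2\right) \left(y + 3\right) \left(y + 4\right) \left(y^{2} + 5\right); partial fractions split f into directly integrable pieces: \frac{y + 1}{252 \left(y^{2} + 5\right)} - \frac{1}{84 \left(y + 4\right)} + \frac{1}{28 \left(y + 3\right)} - \frac{1}{36 \left(y + 2\right)}.
Check: d/dy[\frac{- 70 \log{\left(y + 2 \right)} + 90 \log{\left(y + 3 \right)} - 30 \log{\left(y + 4 \right)} + 5 \log{\left(y^{2} + 5 \right)} + 2 \sqrt{5} \operatorname{atan}{\left(\frac{\sqrt{5} y}{5} \right)}}{2520}] = - \frac{1}{2 y^{5} + 18 y^{4} + 62 y^{3} + 138 y^{2} + 260 y + 240}, which equals f(y).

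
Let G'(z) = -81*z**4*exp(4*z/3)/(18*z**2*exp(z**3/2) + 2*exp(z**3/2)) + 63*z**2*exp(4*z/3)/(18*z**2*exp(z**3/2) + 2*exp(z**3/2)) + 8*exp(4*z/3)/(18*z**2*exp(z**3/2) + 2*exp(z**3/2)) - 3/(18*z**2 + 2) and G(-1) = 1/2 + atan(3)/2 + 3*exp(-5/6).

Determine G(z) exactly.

The integrand splits into summands that can be handled one at a time.
A general antiderivative is 3*exp(-z**3/2 + 4*z/3) - atan(3*z)/2 + C.
The condition gives C = 1/2 + atan(3)/2 + 3*exp(-5/6) - (atan(3)/2 + 3*exp(-5/6)) = 1/2.
So G(z) = (6*exp(-z**3/2 + 4*z/3) - atan(3*z) + 1)/2.
Check: d/dz[(6*exp(-z**3/2 + 4*z/3) - atan(3*z) + 1)/2] = (-81*z**4*exp(4*z/3)*exp(-z**3/2) + 63*z**2*exp(4*z/3)*exp(-z**3/2) + 8*exp(4*z/3)*exp(-z**3/2) - 3)/(18*z**2 + 2), which equals G'(z).

G(z) = (6*exp(-z**3/2 + 4*z/3) - atan(3*z) + 1)/2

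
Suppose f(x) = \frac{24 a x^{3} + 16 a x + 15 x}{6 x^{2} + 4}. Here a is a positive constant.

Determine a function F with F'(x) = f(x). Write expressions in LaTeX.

An antiderivative is F(x) = 2 a x^{2} + \frac{5 \log{\left(3 x^{2} + 2 \right)}}{4}.

Check any antiderivative F(x) by computing F'(x) and comparing it with f(x).
Check: d/dx[2 a x^{2} + \frac{5 \log{\left(3 x^{2} + 2 \right)}}{4}] = \frac{24 a x^{3} + 16 a x + 15 x}{6 x^{2} + 4} = f(x).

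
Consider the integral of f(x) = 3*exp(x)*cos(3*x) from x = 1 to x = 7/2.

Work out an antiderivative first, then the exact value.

Any candidate F(x) must reproduce f(x) exactly when differentiated.
F(x) = 9*exp(x)*sin(3*x)/10 + 3*exp(x)*cos(3*x)/10 is an antiderivative of f.
Check: d/dx[9*exp(x)*sin(3*x)/10 + 3*exp(x)*cos(3*x)/10] = 3*exp(x)*cos(3*x) = f(x).
F(7/2) = 9*exp(7/2)*sin(21/2)/10 + 3*exp(7/2)*cos(21/2)/10; F(1) = 3*exp(1)*cos(3)/10 + 9*exp(1)*sin(3)/10.
Integral = F(7/2) - F(1) = 9*exp(7/2)*sin(21/2)/10 + 3*exp(7/2)*cos(21/2)/10 - 9*exp(1)*sin(3)/10 - 3*exp(1)*cos(3)/10.

Antiderivative: F(x) = 9*exp(x)*sin(3*x)/10 + 3*exp(x)*cos(3*x)/10; value = 9*exp(7/2)*sin(21/2)/10 + 3*exp(7/2)*cos(21/2)/10 - 9*exp(1)*sin(3)/10 - 3*exp(1)*cos(3)/10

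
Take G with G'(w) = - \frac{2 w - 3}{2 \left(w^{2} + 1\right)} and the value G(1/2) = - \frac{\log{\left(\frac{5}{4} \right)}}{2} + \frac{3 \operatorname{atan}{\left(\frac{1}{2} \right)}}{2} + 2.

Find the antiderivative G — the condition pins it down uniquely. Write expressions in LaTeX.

G(w) = \frac{- \log{\left(w^{2} + 1 \right)} + 3 \operatorname{atan}{\left(w \right)} + 4}{2}

A first test for any G(w): its w-derivative must equal the given G'(w).
A general antiderivative is - \frac{\log{\left(w^{2} + 1 \right)}}{2} + \frac{3 \operatorname{atan}{\left(w \right)}}{2} + C.
The condition gives C = - \frac{\log{\left(\frac{5}{4} \right)}}{2} + \frac{3 \operatorname{atan}{\left(\frac{1}{2} \right)}}{2} + 2 - (- \frac{\log{\left(\frac{5}{4} \right)}}{2} + \frac{3 \operatorname{atan}{\left(\frac{1}{2} \right)}}{2}) = 2.
So G(w) = \frac{- \log{\left(w^{2} + 1 \right)} + 3 \operatorname{atan}{\left(w \right)} + 4}{2}.
Check: d/dw[\frac{- \log{\left(w^{2} + 1 \right)} + 3 \operatorname{atan}{\left(w \right)} + 4}{2}] = \frac{3 - 2 w}{2 w^{2} + 2}, which equals G'(w).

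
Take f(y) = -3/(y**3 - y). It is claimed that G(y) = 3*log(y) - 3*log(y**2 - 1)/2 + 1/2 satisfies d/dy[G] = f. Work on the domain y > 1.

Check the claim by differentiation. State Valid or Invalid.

Valid - differentiating G returns exactly f.

d/dy[G] = -3/(y**3 - y)
This equals f(y) exactly, so the claim holds.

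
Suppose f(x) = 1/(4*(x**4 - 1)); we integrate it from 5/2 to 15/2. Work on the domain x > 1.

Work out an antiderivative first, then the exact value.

Antiderivative: F(x) = log(x - 1)/16 - log(x + 1)/16 - atan(x)/8; value = -atan(15/2)/8 - log(17/2)/16 - log(3/2)/16 + log(7/2)/16 + log(13/2)/16 + atan(5/2)/8

Factor the denominator (4*(x - 1)*(x + 1)*(x**2 + 1)) and decompose: f = -1/(8*(x**2 + 1)) - 1/(16*(x + 1)) + 1/(16*(x - 1)); each piece integrates to a log, atan, or power term.
F(x) = log(x - 1)/16 - log(x + 1)/16 - atan(x)/8 is an antiderivative of f.
Check: d/dx[log(x - 1)/16 - log(x + 1)/16 - atan(x)/8] = 1/(4*x**4 - 4), which equals f(x).
F(15/2) = -atan(15/2)/8 - log(17/2)/16 + log(13/2)/16; F(5/2) = -atan(5/2)/8 - log(7/2)/16 + log(3/2)/16.
Integral = F(15/2) - F(5/2) = -atan(15/2)/8 - log(17/2)/16 - log(3/2)/16 + log(7/2)/16 + log(13/2)/16 + atan(5/2)/8.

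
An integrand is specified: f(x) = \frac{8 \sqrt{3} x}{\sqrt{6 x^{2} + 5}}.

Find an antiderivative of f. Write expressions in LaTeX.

f matches the chain-rule pattern g'(h)*h' with inner function h(x) = 2 x^{2} + \frac{5}{3}; substituting u = h(x) collapses the integral.
Check: d/dx[\frac{4 \sqrt{3} \sqrt{6 x^{2} + 5}}{3}] = \frac{8 \sqrt{3} x}{\sqrt{6 x^{2} + 5}} = f(x).

An antiderivative is F(x) = \frac{4 \sqrt{3} \sqrt{6 x^{2} + 5}}{3}.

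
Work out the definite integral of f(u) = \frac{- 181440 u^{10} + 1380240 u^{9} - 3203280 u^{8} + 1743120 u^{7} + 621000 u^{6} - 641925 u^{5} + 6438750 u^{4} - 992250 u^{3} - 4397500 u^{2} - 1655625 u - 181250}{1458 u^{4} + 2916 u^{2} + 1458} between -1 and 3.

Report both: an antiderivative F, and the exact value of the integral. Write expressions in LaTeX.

Since d/du undoes antidifferentiation here, F'(u) = f(u) is required of F(u).
F(u) = \frac{5 \left(- \frac{2 u}{3} - \frac{3}{4}\right) \left(- 2 u^{2} + 5 u + \frac{5}{3}\right)^{4}}{2 \left(\frac{3 u^{2}}{2} + \frac{3}{2}\right)} is an antiderivative of f.
Check: d/du[\frac{5 \left(- \frac{2 u}{3} - \frac{3}{4}\right) \left(- 2 u^{2} + 5 u + \frac{5}{3}\right)^{4}}{2 \left(\frac{3 u^{2}}{2} + \frac{3}{2}\right)}] = \frac{- 181440 u^{10} + 1380240 u^{9} - 3203280 u^{8} + 1743120 u^{7} + 621000 u^{6} - 641925 u^{5} + 6438750 u^{4} - 992250 u^{3} - 4397500 u^{2} - 1655625 u - 181250}{1458 u^{4} + 2916 u^{2} + 1458} = f(u).
F(3) = - \frac{352}{243}; F(-1) = - \frac{40960}{729}.
Integral = F(3) - F(-1) = \frac{39904}{729}.

Antiderivative: F(u) = \frac{5 \left(- \frac{2 u}{3} - \frac{3}{4}\right) \left(- 2 u^{2} + 5 u + \frac{5}{3}\right)^{4}}{2 \left(\frac{3 u^{2}}{2} + \frac{3}{2}\right)}; value = \frac{39904}{729}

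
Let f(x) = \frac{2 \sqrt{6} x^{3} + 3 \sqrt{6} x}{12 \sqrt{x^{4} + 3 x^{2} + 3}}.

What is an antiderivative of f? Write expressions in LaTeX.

The substitution u = \frac{2 x^{4}}{3} + 2 x^{2} + 2 works: f is exactly (dF/du)*(du/dx) for that inner function.
Check: d/dx[\frac{\sqrt{\frac{2 x^{4}}{3} + 2 x^{2} + 2}}{4}] = \frac{2 \sqrt{6} x^{3} + 3 \sqrt{6} x}{12 \sqrt{x^{4} + 3 x^{2} + 3}} = f(x).

An antiderivative is F(x) = \frac{\sqrt{\frac{2 x^{4}}{3} + 2 x^{2} + 2}}{4}.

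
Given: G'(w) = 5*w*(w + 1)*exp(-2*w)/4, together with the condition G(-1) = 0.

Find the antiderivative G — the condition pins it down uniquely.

G(w) = (-5*w**2 - 10*w - 5)*exp(-2*w)/8

Recognize the product-rule pattern: G'(w) = u'v + uv' with u = -5*w**2/8 - 5*w/4 - 5/8, v = exp(-2*w), so integration by parts undoes it.
A general antiderivative is (-5*w**2 - 10*w - 5)*exp(-2*w)/8 + C.
The condition gives C = 0 - (0) = 0.
So G(w) = (-5*w**2 - 10*w - 5)*exp(-2*w)/8.
Check: d/dw[(-5*w**2 - 10*w - 5)*exp(-2*w)/8] = (5*w**2 + 5*w)*exp(-2*w)/4, which equals G'(w).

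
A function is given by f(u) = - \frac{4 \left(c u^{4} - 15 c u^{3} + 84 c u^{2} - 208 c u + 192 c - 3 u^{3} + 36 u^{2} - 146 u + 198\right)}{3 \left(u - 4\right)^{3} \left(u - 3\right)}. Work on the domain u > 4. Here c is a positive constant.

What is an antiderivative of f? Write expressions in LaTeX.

Differentiate the proposed F(u) back; it has to land on f(u) exactly.
Check: d/du[\frac{4 \left(- c u \left(u - 4\right)^{2} + 3 \left(u - 4\right)^{2} \log{\left(2 u - 6 \right)} - 1\right)}{3 \left(u - 4\right)^{2}}] = \frac{- 4 c u^{4} + 60 c u^{3} - 336 c u^{2} + 832 c u - 768 c + 12 u^{3} - 144 u^{2} + 584 u - 792}{3 u^{4} - 45 u^{3} + 252 u^{2} - 624 u + 576}, which equals f(u).

An antiderivative is F(u) = \frac{4 \left(- c u \left(u - 4\right)^{2} + 3 \left(u - 4\right)^{2} \log{\left(2 u - 6 \right)} - 1\right)}{3 \left(u - 4\right)^{2}}.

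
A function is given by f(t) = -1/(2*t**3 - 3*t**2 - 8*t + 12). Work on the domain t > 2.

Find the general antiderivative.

F(t) = -log(t - 2)/4 + 2*log(t - 3/2)/7 - log(t + 2)/28 + C

Factor the denominator ((t - 2)*(t + 2)*(2*t - 3)) and decompose: f = 4/(7*(2*t - 3)) - 1/(28*(t + 2)) - 1/(4*(t - 2)); each piece integrates to a log, atan, or power term.
Check: d/dt[-log(t - 2)/4 + 2*log(t - 3/2)/7 - log(t + 2)/28] = -1/(2*t**3 - 3*t**2 - 8*t + 12) = f(t).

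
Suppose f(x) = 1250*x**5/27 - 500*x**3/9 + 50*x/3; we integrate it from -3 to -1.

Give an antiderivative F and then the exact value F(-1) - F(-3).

Antiderivative: F(x) = 5*(5*x**2 - 3)**3/81; value = -370400/81

f matches the chain-rule pattern g'(h)*h' with inner function h(x) = 1 - 5*x**2/3; substituting u = h(x) collapses the integral.
F(x) = 5*(5*x**2 - 3)**3/81 is an antiderivative of f.
Check: d/dx[5*(5*x**2 - 3)**3/81] = 1250*x**5/27 - 500*x**3/9 + 50*x/3 = f(x).
F(-1) = 40/81; F(-3) = 13720/3.
Integral = F(-1) - F(-3) = -370400/81.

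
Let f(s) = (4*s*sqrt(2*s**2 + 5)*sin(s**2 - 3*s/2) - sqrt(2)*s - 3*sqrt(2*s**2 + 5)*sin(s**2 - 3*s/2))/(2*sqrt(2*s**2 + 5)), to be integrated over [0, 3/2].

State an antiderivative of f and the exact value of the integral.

Antiderivative: F(s) = sqrt(2)*(-sqrt(2*s**2 + 5) - 2*sqrt(2)*cos(s**2 - 3*s/2))/4; value = -sqrt(19)/4 + sqrt(10)/4

An antiderivative F(s) passes only if d/ds[F] lands on f(s) exactly.
F(s) = sqrt(2)*(-sqrt(2*s**2 + 5) - 2*sqrt(2)*cos(s**2 - 3*s/2))/4 is an antiderivative of f.
Check: d/ds[sqrt(2)*(-sqrt(2*s**2 + 5) - 2*sqrt(2)*cos(s**2 - 3*s/2))/4] = (4*s*sqrt(2*s**2 + 5)*sin(s**2 - 3*s/2) - sqrt(2)*s - 3*sqrt(2*s**2 + 5)*sin(s**2 - 3*s/2))/(2*sqrt(2*s**2 + 5)) = f(s).
F(3/2) = -sqrt(19)/4 - 1; F(0) = -1 - sqrt(10)/4.
Integral = F(3/2) - F(0) = -sqrt(19)/4 + sqrt(10)/4.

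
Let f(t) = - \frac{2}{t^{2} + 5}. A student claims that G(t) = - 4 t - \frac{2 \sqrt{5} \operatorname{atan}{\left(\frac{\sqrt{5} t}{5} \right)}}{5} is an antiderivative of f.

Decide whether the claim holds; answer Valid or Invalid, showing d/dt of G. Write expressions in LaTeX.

Invalid: d/dt[G] - f = -4, which is not 0.

d/dt[G] = \frac{- 4 t^{2} - 22}{t^{2} + 5}
d/dt[G] - f(t) = -4 != 0.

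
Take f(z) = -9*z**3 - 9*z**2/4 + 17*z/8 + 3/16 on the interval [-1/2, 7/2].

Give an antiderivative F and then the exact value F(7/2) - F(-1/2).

f matches the chain-rule pattern g'(h)*h' with inner function h(z) = -3*z**2 - z/2 + 3/4; substituting u = h(z) collapses the integral.
F(z) = -(12*z**2 + 2*z - 3)**2/64 is an antiderivative of f.
Check: d/dz[-(12*z**2 + 2*z - 3)**2/64] = -9*z**3 - 9*z**2/4 + 17*z/8 + 3/16 = f(z).
F(7/2) = -22801/64; F(-1/2) = -1/64.
Integral = F(7/2) - F(-1/2) = -1425/4.

Antiderivative: F(z) = -(12*z**2 + 2*z - 3)**2/64; value = -1425/4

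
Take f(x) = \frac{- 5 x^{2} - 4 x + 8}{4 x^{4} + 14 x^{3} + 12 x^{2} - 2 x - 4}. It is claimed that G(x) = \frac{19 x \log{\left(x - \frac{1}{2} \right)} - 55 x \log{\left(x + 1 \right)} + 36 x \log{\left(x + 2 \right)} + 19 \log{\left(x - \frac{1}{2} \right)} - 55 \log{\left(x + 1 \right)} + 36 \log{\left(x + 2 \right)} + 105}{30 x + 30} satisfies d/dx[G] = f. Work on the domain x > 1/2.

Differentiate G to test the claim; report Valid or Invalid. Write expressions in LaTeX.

d/dx[G] = \frac{- 15 x^{2} - 12 x + 24}{4 x^{4} + 14 x^{3} + 12 x^{2} - 2 x - 4}
d/dx[G] - f(x) = \frac{- 5 x^{2} - 4 x + 8}{2 x^{4} + 7 x^{3} + 6 x^{2} - x - 2} != 0.

Invalid: d/dx[G] - f = \frac{- 5 x^{2} - 4 x + 8}{2 x^{4} + 7 x^{3} + 6 x^{2} - x - 2}, which is not 0.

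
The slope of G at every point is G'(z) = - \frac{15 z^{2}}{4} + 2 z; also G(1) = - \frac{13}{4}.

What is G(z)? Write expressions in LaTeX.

The integrand splits into summands that can be handled one at a time.
A general antiderivative is - \frac{5 z^{3}}{4} + z^{2} - 5 + C.
The condition gives C = - \frac{13}{4} - (- \frac{21}{4}) = 2.
So G(z) = - \frac{5 z^{3} - 4 z^{2} + 12}{4}.
Check: d/dz[- \frac{5 z^{3} - 4 z^{2} + 12}{4}] = - \frac{15 z^{2}}{4} + 2 z = G'(z).

G(z) = - \frac{5 z^{3} - 4 z^{2} + 12}{4}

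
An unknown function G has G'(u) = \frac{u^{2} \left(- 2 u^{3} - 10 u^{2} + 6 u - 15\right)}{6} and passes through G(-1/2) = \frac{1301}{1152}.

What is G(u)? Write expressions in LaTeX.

G(u) = - \frac{u^{6}}{18} - \frac{u^{5}}{3} + \frac{u^{4}}{4} - \frac{5 u^{3}}{6} + 1

Any candidate G(u) must reproduce the stated G'(u) exactly.
A general antiderivative is - \frac{u^{6}}{18} - \frac{u^{5}}{3} + \frac{u^{4}}{4} - \frac{5 u^{3}}{6} + C.
The condition gives C = \frac{1301}{1152} - (\frac{149}{1152}) = 1.
So G(u) = - \frac{u^{6}}{18} - \frac{u^{5}}{3} + \frac{u^{4}}{4} - \frac{5 u^{3}}{6} + 1.
Check: d/du[- \frac{u^{6}}{18} - \frac{u^{5}}{3} + \frac{u^{4}}{4} - \frac{5 u^{3}}{6} + 1] = - \frac{u^{5}}{3} - \frac{5 u^{4}}{3} + u^{3} - \frac{5 u^{2}}{2}, which equals G'(u).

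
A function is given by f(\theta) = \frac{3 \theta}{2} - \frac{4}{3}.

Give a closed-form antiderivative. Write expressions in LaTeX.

An antiderivative is F(\theta) = \frac{9 \theta^{2} - 16 \theta + 4}{12}.

Recover f(\theta) by differentiating a candidate F(\theta); any mismatch rules it out.
Check: d/d\theta[\frac{9 \theta^{2} - 16 \theta + 4}{12}] = \frac{3 \theta}{2} - \frac{4}{3} = f(\theta).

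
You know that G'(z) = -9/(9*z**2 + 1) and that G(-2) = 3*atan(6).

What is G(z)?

G(z) = -3*atan(3*z)

Since d/dz undoes antidifferentiation here, G(z) must give back the stated G'(z).
A general antiderivative is -3*atan(3*z) + C.
The condition gives C = 3*atan(6) - (3*atan(6)) = 0.
So G(z) = -3*atan(3*z).
Check: d/dz[-3*atan(3*z)] = -9/(9*z**2 + 1) = G'(z).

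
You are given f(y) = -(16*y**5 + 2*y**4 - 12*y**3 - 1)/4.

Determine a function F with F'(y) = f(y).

An antiderivative is F(y) = -2*y**6/3 - y**5/10 + 3*y**4/4 + y/4.

Since d/dy undoes antidifferentiation here, F'(y) = f(y) is required of F(y).
Check: d/dy[-2*y**6/3 - y**5/10 + 3*y**4/4 + y/4] = -4*y**5 - y**4/2 + 3*y**3 + 1/4, which equals f(y).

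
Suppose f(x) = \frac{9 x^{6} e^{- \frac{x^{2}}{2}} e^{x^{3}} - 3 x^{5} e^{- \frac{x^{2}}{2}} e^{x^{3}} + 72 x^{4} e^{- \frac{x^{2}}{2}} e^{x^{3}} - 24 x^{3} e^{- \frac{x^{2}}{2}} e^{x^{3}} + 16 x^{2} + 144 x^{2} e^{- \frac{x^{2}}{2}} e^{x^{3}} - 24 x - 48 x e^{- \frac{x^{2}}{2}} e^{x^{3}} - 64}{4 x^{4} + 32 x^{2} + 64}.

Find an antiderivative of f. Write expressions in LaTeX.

An antiderivative is F(x) = \frac{\frac{3}{2} - 2 x}{\frac{x^{2}}{2} + 2} + \frac{3 e^{x^{3} - \frac{x^{2}}{2}}}{4}.

Any candidate F(x) must reproduce f(x) exactly when differentiated.
Check: d/dx[\frac{\frac{3}{2} - 2 x}{\frac{x^{2}}{2} + 2} + \frac{3 e^{x^{3} - \frac{x^{2}}{2}}}{4}] = \frac{9 x^{6} e^{- \frac{x^{2}}{2}} e^{x^{3}} - 3 x^{5} e^{- \frac{x^{2}}{2}} e^{x^{3}} + 72 x^{4} e^{- \frac{x^{2}}{2}} e^{x^{3}} - 24 x^{3} e^{- \frac{x^{2}}{2}} e^{x^{3}} + 16 x^{2} + 144 x^{2} e^{- \frac{x^{2}}{2}} e^{x^{3}} - 24 x - 48 x e^{- \frac{x^{2}}{2}} e^{x^{3}} - 64}{4 x^{4} + 32 x^{2} + 64} = f(x).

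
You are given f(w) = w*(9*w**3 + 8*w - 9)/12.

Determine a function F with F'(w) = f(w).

An antiderivative is F(w) = 3*w**5/20 + 2*w**3/9 - 3*w**2/8.

Recover f(w) by differentiating a candidate F(w); any mismatch rules it out.
Check: d/dw[3*w**5/20 + 2*w**3/9 - 3*w**2/8] = 3*w**4/4 + 2*w**2/3 - 3*w/4, which equals f(w).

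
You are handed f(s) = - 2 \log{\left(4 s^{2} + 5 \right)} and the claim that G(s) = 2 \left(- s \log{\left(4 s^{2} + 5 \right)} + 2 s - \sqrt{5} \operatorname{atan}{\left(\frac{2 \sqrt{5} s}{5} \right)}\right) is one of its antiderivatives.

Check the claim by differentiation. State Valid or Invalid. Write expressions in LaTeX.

Valid: G'(s) = f(s).

d/ds[G] = - 2 \log{\left(4 s^{2} + 5 \right)}
This equals f(s) exactly, so the claim holds.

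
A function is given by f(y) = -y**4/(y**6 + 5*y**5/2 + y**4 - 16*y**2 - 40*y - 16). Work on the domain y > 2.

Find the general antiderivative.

F(y) = -log(y - 2)/20 + 2*log(y + 1/2)/765 + 7*log(y + 2)/36 - 5*log(y**2 + 4)/68 - 3*atan(y/2)/34 + 2/(6*y + 12) + C

Factor the denominator ((y - 2)*(y + 2)**2*(2*y + 1)*(y**2 + 4)) and decompose: f = -(5*y + 6)/(34*(y**2 + 4)) + 4/(765*(2*y + 1)) + 7/(36*(y + 2)) - 1/(3*(y + 2)**2) - 1/(20*(y - 2)); each piece integrates to a log, atan, or power term.
Check: d/dy[-log(y - 2)/20 + 2*log(y + 1/2)/765 + 7*log(y + 2)/36 - 5*log(y**2 + 4)/68 - 3*atan(y/2)/34 + 2/(6*y + 12)] = -2*y**4/(2*y**6 + 5*y**5 + 2*y**4 - 32*y**2 - 80*y - 32), which equals f(y).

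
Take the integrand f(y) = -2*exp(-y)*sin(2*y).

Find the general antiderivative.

F(y) = 2*exp(-y)*sin(2*y)/5 + 4*exp(-y)*cos(2*y)/5 + C

Check any antiderivative F(y) by computing F'(y) and comparing it with f(y).
Check: d/dy[2*exp(-y)*sin(2*y)/5 + 4*exp(-y)*cos(2*y)/5] = -2*exp(-y)*sin(2*y) = f(y).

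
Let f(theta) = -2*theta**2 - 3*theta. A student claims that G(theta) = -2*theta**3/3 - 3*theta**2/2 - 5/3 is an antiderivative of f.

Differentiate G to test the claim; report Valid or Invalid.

d/dtheta[G] = -2*theta**2 - 3*theta
This equals f(theta) exactly, so the claim holds.

Valid: G'(theta) = f(theta).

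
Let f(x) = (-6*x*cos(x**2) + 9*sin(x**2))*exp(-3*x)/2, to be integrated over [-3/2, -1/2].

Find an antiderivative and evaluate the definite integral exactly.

Antiderivative: F(x) = -3*exp(-3*x)*sin(x**2)/2; value = -3*exp(3/2)*sin(1/4)/2 + 3*exp(9/2)*sin(9/4)/2

Recognize the product-rule pattern: f = u'v + uv' with u = -3*exp(-3*x)/2, v = sin(x**2), so integration by parts undoes it.
F(x) = -3*exp(-3*x)*sin(x**2)/2 is an antiderivative of f.
Check: d/dx[-3*exp(-3*x)*sin(x**2)/2] = (-6*x*cos(x**2) + 9*sin(x**2))*exp(-3*x)/2 = f(x).
F(-1/2) = -3*exp(3/2)*sin(1/4)/2; F(-3/2) = -3*exp(9/2)*sin(9/4)/2.
Integral = F(-1/2) - F(-3/2) = -3*exp(3/2)*sin(1/4)/2 + 3*exp(9/2)*sin(9/4)/2.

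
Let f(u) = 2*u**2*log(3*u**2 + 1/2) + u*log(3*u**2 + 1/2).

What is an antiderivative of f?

An antiderivative is F(u) = 2*u**3*log(3*u**2 + 1/2)/3 - 4*u**3/9 + u**2*log(3*u**2 + 1/2)/2 - u**2/2 + 2*u/9 + log(u**2 + 1/6)/12 - sqrt(6)*atan(sqrt(6)*u)/27.

The integrand splits into summands that can be handled one at a time.
Check: d/du[2*u**3*log(3*u**2 + 1/2)/3 - 4*u**3/9 + u**2*log(3*u**2 + 1/2)/2 - u**2/2 + 2*u/9 + log(u**2 + 1/6)/12 - sqrt(6)*atan(sqrt(6)*u)/27] = 2*u**2*log(3*u**2 + 1/2) + u*log(3*u**2 + 1/2) = f(u).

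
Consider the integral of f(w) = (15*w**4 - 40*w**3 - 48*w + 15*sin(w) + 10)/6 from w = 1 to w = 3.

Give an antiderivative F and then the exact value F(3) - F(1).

Whatever form F(w) takes, F'(w) = f(w) is non-negotiable.
F(w) = w**5/2 - 5*w**4/3 - 4*w**2 + 5*w/3 - 5*cos(w)/2 is an antiderivative of f.
Check: d/dw[w**5/2 - 5*w**4/3 - 4*w**2 + 5*w/3 - 5*cos(w)/2] = 5*w**4/2 - 20*w**3/3 - 8*w + 5*sin(w)/2 + 5/3, which equals f(w).
F(3) = -89/2 - 5*cos(3)/2; F(1) = -7/2 - 5*cos(1)/2.
Integral = F(3) - F(1) = -41 + 5*cos(1)/2 - 5*cos(3)/2.

Antiderivative: F(w) = w**5/2 - 5*w**4/3 - 4*w**2 + 5*w/3 - 5*cos(w)/2; value = -41 + 5*cos(1)/2 - 5*cos(3)/2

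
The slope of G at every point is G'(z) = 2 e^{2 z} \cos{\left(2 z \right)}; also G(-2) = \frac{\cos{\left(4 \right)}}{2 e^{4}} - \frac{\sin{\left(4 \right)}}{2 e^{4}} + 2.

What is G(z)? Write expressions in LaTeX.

The proposed G(z) is checked by its d/dz: the result must match the given G'(z).
A general antiderivative is \frac{e^{2 z} \sin{\left(2 z \right)}}{2} + \frac{e^{2 z} \cos{\left(2 z \right)}}{2} + C.
The condition gives C = \frac{\cos{\left(4 \right)}}{2 e^{4}} - \frac{\sin{\left(4 \right)}}{2 e^{4}} + 2 - (\frac{\cos{\left(4 \right)}}{2 e^{4}} - \frac{\sin{\left(4 \right)}}{2 e^{4}}) = 2.
So G(z) = \frac{e^{2 z} \sin{\left(2 z \right)}}{2} + \frac{e^{2 z} \cos{\left(2 z \right)}}{2} + 2.
Check: d/dz[\frac{e^{2 z} \sin{\left(2 z \right)}}{2} + \frac{e^{2 z} \cos{\left(2 z \right)}}{2} + 2] = 2 e^{2 z} \cos{\left(2 z \right)} = G'(z).

G(z) = \frac{e^{2 z} \sin{\left(2 z \right)}}{2} + \frac{e^{2 z} \cos{\left(2 z \right)}}{2} + 2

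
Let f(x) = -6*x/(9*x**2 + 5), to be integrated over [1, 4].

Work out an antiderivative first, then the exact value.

The substitution u = 3*x**2 + 5/3 works: f is exactly (dF/du)*(du/dx) for that inner function.
F(x) = -log(3*x**2 + 5/3)/3 is an antiderivative of f.
Check: d/dx[-log(3*x**2 + 5/3)/3] = -6*x/(9*x**2 + 5) = f(x).
F(4) = -log(149/3)/3; F(1) = -log(14/3)/3.
Integral = F(4) - F(1) = -log(149/3)/3 + log(14/3)/3.

Antiderivative: F(x) = -log(3*x**2 + 5/3)/3; value = -log(149/3)/3 + log(14/3)/3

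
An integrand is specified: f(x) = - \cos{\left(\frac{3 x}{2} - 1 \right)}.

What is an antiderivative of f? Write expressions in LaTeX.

Since d/dx undoes antidifferentiation here, F'(x) = f(x) is required of F(x).
Check: d/dx[- \frac{2 \sin{\left(\frac{3 x}{2} - 1 \right)}}{3}] = - \cos{\left(\frac{3 x}{2} - 1 \right)} = f(x).

An antiderivative is F(x) = - \frac{2 \sin{\left(\frac{3 x}{2} - 1 \right)}}{3}.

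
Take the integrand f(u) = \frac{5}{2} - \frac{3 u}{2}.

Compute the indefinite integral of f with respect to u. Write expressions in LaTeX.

A first test for any F(u): its u-derivative must equal f(u) identically.
Check: d/du[- \frac{3 u^{2}}{4} + \frac{5 u}{2}] = \frac{5}{2} - \frac{3 u}{2} = f(u).

F(u) = - \frac{3 u^{2}}{4} + \frac{5 u}{2} + C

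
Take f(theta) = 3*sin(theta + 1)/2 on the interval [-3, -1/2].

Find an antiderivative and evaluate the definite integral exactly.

Any candidate F(theta) must reproduce f(theta) exactly when differentiated.
F(theta) = -3*cos(theta + 1)/2 is an antiderivative of f.
Check: d/dtheta[-3*cos(theta + 1)/2] = 3*sin(theta + 1)/2 = f(theta).
F(-1/2) = -3*cos(1/2)/2; F(-3) = -3*cos(2)/2.
Integral = F(-1/2) - F(-3) = -3*cos(1/2)/2 + 3*cos(2)/2.

Antiderivative: F(theta) = -3*cos(theta + 1)/2; value = -3*cos(1/2)/2 + 3*cos(2)/2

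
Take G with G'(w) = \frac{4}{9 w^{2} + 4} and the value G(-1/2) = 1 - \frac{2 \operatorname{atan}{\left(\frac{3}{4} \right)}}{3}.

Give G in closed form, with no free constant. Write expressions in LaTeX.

For G(w) to be correct, d/dw[G] must agree with the stated G'(w) identically.
A general antiderivative is \frac{2 \operatorname{atan}{\left(\frac{3 w}{2} \right)}}{3} + C.
The condition gives C = 1 - \frac{2 \operatorname{atan}{\left(\frac{3}{4} \right)}}{3} - (- \frac{2 \operatorname{atan}{\left(\frac{3}{4} \right)}}{3}) = 1.
So G(w) = \frac{2 \operatorname{atan}{\left(\frac{3 w}{2} \right)}}{3} + 1.
Check: d/dw[\frac{2 \operatorname{atan}{\left(\frac{3 w}{2} \right)}}{3} + 1] = \frac{4}{9 w^{2} + 4} = G'(w).

G(w) = \frac{2 \operatorname{atan}{\left(\frac{3 w}{2} \right)}}{3} + 1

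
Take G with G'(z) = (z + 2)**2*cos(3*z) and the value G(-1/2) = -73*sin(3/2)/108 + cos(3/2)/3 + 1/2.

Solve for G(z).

G(z) = (18*z**2*sin(3*z) + 72*z*sin(3*z) + 12*z*cos(3*z) + 68*sin(3*z) + 24*cos(3*z) + 27)/54

Since d/dz undoes antidifferentiation here, G(z) must give back the stated G'(z).
A general antiderivative is z**2*sin(3*z)/3 + 4*z*sin(3*z)/3 + 2*z*cos(3*z)/9 + 34*sin(3*z)/27 + 4*cos(3*z)/9 + C.
The condition gives C = -73*sin(3/2)/108 + cos(3/2)/3 + 1/2 - (-73*sin(3/2)/108 + cos(3/2)/3) = 1/2.
So G(z) = (18*z**2*sin(3*z) + 72*z*sin(3*z) + 12*z*cos(3*z) + 68*sin(3*z) + 24*cos(3*z) + 27)/54.
Check: d/dz[(18*z**2*sin(3*z) + 72*z*sin(3*z) + 12*z*cos(3*z) + 68*sin(3*z) + 24*cos(3*z) + 27)/54] = z**2*cos(3*z) + 4*z*cos(3*z) + 4*cos(3*z), which equals G'(z).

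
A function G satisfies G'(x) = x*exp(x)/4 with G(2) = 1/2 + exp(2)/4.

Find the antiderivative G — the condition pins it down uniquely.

G(x) = (x - 1)*exp(x)/4 + 1/2

Recognize the product-rule pattern: G'(x) = u'v + uv' with u = x/4 - 1/4, v = exp(x), so integration by parts undoes it.
A general antiderivative is (x - 1)*exp(x)/4 + C.
The condition gives C = 1/2 + exp(2)/4 - (exp(2)/4) = 1/2.
So G(x) = (x - 1)*exp(x)/4 + 1/2.
Check: d/dx[(x - 1)*exp(x)/4 + 1/2] = x*exp(x)/4 = G'(x).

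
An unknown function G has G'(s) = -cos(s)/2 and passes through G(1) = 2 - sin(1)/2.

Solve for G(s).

G(s) = 2 - sin(s)/2

Whatever form G(s) takes, its d/ds must return the stated G'(s).
A general antiderivative is -sin(s)/2 + C.
The condition gives C = 2 - sin(1)/2 - (-sin(1)/2) = 2.
So G(s) = 2 - sin(s)/2.
Check: d/ds[2 - sin(s)/2] = -cos(s)/2 = G'(s).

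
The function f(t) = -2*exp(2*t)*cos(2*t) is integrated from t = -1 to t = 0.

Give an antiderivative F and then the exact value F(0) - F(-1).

Since d/dt undoes antidifferentiation here, F'(t) = f(t) is required of F(t).
F(t) = -exp(2*t)*sin(2*t)/2 - exp(2*t)*cos(2*t)/2 is an antiderivative of f.
Check: d/dt[-exp(2*t)*sin(2*t)/2 - exp(2*t)*cos(2*t)/2] = -2*exp(2*t)*cos(2*t) = f(t).
F(0) = -1/2; F(-1) = -exp(-2)*cos(2)/2 + exp(-2)*sin(2)/2.
Integral = F(0) - F(-1) = -1/2 - exp(-2)*sin(2)/2 + exp(-2)*cos(2)/2.

Antiderivative: F(t) = -exp(2*t)*sin(2*t)/2 - exp(2*t)*cos(2*t)/2; value = -1/2 - exp(-2)*sin(2)/2 + exp(-2)*cos(2)/2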